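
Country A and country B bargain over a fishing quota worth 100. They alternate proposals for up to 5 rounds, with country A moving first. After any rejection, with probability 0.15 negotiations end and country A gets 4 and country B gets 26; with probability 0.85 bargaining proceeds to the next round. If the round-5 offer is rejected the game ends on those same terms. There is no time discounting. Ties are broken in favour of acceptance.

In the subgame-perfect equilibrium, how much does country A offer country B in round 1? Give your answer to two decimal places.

By backward induction:
Round 5 (country A proposes): country B gets 26 if talks fail, so country A offers 26 and keeps 74.
Round 4 (country B proposes): rejecting gives country A an expected 0.85 × 74 + 0.15 × 4 = 63.5. Country B offers 63.5 and keeps 100 − 63.5 = 36.5.
Round 3 (country A proposes): rejecting gives country B an expected 0.85 × 36.5 + 0.15 × 26 = 34.925; country A offers that and keeps 65.075.
Round 2 (country B proposes): rejecting gives country A an expected 0.85 × 65.075 + 0.15 × 4 = 55.91375; country B offers that and keeps 44.08625.
Round 1 (country A proposes): rejecting gives country B an expected 0.85 × 44.08625 + 0.15 × 26 = 41.3733125, so country A offers 41.3733125, keeping 58.6266875.

41.37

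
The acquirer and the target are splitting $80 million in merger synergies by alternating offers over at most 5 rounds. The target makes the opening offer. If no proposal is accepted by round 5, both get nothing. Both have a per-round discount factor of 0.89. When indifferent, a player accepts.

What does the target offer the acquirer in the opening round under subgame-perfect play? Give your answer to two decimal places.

Solve by backward induction from round 5.
Round 5 (the target proposes): rejection yields 0 for the acquirer; the target offers 0 and keeps 80.
Round 4 (the acquirer proposes): the target can get 80 next round, worth 0.89 × 80 = 71.2 now. The acquirer offers 71.2 and keeps 80 − 71.2 = 8.8.
Round 3 (the target proposes): the acquirer can get 8.8 next round, worth 0.89 × 8.8 = 7.832 now. The target offers 7.832 and keeps 80 − 7.832 = 72.168.
Round 2 (the acquirer proposes): the target can get 72.168 next round, worth 0.89 × 72.168 = 64.22952 now, so the acquirer offers 64.22952, keeping 15.77048.
Round 1 (the target proposes): the acquirer can get 15.77048 next round, worth 0.89 × 15.77048 = 14.0357272 now; the target offers that and keeps 65.9642728.

14.04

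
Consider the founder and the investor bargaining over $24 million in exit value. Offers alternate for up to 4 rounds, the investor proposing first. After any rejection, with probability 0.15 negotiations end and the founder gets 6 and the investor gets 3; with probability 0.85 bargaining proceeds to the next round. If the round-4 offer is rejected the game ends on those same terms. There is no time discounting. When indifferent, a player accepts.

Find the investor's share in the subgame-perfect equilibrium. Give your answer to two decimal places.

6.88

Round 4 (the founder proposes): the investor gets 3 if talks fail, so the founder offers 3 and keeps 21.
Round 3 (the investor proposes): rejecting gives the founder an expected 0.85 × 21 + 0.15 × 6 = 18.75. The investor offers 18.75 and keeps 24 − 18.75 = 5.25.
Round 2 (the founder proposes): rejecting gives the investor an expected 0.85 × 5.25 + 0.15 × 3 = 4.9125; the founder offers that and keeps 19.0875.
Round 1 (the investor proposes): rejecting gives the founder an expected 0.85 × 19.0875 + 0.15 × 6 = 17.124375. The investor offers 17.124375 and keeps 24 − 17.124375 = 6.875625.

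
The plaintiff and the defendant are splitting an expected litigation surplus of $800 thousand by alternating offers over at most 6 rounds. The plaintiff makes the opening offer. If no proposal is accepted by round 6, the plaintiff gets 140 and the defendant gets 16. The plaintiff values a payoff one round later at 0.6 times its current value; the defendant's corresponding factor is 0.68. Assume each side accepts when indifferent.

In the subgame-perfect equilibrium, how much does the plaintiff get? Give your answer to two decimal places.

By backward induction:
Round 6 (the defendant proposes): the plaintiff gets 140 if talks fail, so the defendant offers 140 and keeps 660.
Round 5 (the plaintiff proposes): the defendant can get 660 next round, worth 0.68 × 660 = 448.8 now, so the plaintiff offers 448.8, keeping 351.2.
Round 4 (the defendant proposes): the plaintiff can get 351.2 next round, worth 0.6 × 351.2 = 210.72 now, so the defendant offers 210.72, keeping 589.28.
Round 3 (the plaintiff proposes): the defendant can get 589.28 next round, worth 0.68 × 589.28 = 400.7104 now; the plaintiff offers that and keeps 399.2896.
Round 2 (the defendant proposes): the plaintiff can get 399.2896 next round, worth 0.6 × 399.2896 = 239.57376 now. The defendant offers 239.57376 and keeps 800 − 239.57376 = 560.42624.
Round 1 (the plaintiff proposes): the defendant can get 560.42624 next round, worth 0.68 × 560.42624 = 381.0898432 now; the plaintiff offers that and keeps 418.9101568.

418.91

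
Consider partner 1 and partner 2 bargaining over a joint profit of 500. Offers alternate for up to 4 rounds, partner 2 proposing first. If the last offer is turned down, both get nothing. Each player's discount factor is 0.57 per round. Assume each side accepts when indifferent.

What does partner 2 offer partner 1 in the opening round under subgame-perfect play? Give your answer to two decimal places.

Round 4 (partner 1 proposes): rejection yields 0 for partner 2; partner 1 offers 0 and keeps 500.
Round 3 (partner 2 proposes): partner 1 can get 500 next round, worth 0.57 × 500 = 285 now; partner 2 offers that and keeps 215.
Round 2 (partner 1 proposes): partner 2 can get 215 next round, worth 0.57 × 215 = 122.55 now; partner 1 offers that and keeps 377.45.
Round 1 (partner 2 proposes): partner 1 can get 377.45 next round, worth 0.57 × 377.45 = 215.1465 now, so partner 2 offers 215.1465, keeping 284.8535.

215.15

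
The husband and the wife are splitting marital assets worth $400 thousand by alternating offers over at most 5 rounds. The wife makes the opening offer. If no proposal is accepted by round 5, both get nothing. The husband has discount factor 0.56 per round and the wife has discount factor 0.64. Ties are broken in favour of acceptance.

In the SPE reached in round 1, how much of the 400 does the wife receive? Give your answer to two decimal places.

Solve by backward induction from round 5.
Round 5 (the wife proposes): the husband will accept anything ≥ 0, so the wife offers 0 and keeps 400.
Round 4 (the husband proposes): the wife can get 400 next round, worth 0.64 × 400 = 256 now, so the husband offers 256, keeping 144.
Round 3 (the wife proposes): the husband can get 144 next round, worth 0.56 × 144 = 80.64 now. The wife offers 80.64 and keeps 400 − 80.64 = 319.36.
Round 2 (the husband proposes): the wife can get 319.36 next round, worth 0.64 × 319.36 = 204.3904 now. The husband offers 204.3904 and keeps 400 − 204.3904 = 195.6096.
Round 1 (the wife proposes): the husband can get 195.6096 next round, worth 0.56 × 195.6096 = 109.541376 now; the wife offers that and keeps 290.458624.

290.46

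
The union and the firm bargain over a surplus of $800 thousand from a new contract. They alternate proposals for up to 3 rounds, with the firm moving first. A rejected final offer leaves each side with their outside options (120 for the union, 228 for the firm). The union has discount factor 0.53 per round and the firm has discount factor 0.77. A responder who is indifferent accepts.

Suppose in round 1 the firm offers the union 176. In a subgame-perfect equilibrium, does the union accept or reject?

Accept

Round 3 (the firm proposes): the union gets 120 if talks fail, so the firm offers 120 and keeps 680.
Round 2 (the union proposes): the firm can get 680 next round, worth 0.77 × 680 = 523.6 now. The union offers 523.6 and keeps 800 − 523.6 = 276.4.
So by rejecting in round 1, the union gets 276.4 next round, worth 0.53 × 276.4 = 146.492 now.
Offer 176 ≥ 146.492, so the union accepts.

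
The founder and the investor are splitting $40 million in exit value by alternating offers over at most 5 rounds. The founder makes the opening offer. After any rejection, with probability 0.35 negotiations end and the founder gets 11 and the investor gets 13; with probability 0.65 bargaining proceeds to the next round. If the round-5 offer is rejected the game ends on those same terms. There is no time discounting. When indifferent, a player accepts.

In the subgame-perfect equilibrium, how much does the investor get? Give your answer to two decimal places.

Round 5 (the founder proposes): the investor gets 13 if talks fail, so the founder offers 13 and keeps 27.
Round 4 (the investor proposes): rejecting gives the founder an expected 0.65 × 27 + 0.35 × 11 = 21.4. The investor offers 21.4 and keeps 40 − 21.4 = 18.6.
Round 3 (the founder proposes): rejecting gives the investor an expected 0.65 × 18.6 + 0.35 × 13 = 16.64. The founder offers 16.64 and keeps 40 − 16.64 = 23.36.
Round 2 (the investor proposes): rejecting gives the founder an expected 0.65 × 23.36 + 0.35 × 11 = 19.034. The investor offers 19.034 and keeps 40 − 19.034 = 20.966.
Round 1 (the founder proposes): rejecting gives the investor an expected 0.65 × 20.966 + 0.35 × 13 = 18.1779. The founder offers 18.1779 and keeps 40 − 18.1779 = 21.8221.

18.18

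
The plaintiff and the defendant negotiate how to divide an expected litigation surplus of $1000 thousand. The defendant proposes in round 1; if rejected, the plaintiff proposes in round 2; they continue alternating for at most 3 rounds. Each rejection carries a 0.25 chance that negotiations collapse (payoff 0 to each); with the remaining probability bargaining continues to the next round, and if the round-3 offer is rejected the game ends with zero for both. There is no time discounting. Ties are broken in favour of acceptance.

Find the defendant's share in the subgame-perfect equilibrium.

By backward induction:
Round 3 (the defendant proposes): rejection yields 0 for the plaintiff; the defendant offers 0 and keeps 1000.
Round 2 (the plaintiff proposes): rejecting gives the defendant an expected 0.75 × 1000 = 750; the plaintiff offers that and keeps 250.
Round 1 (the defendant proposes): rejecting gives the plaintiff an expected 0.75 × 250 = 187.5. The defendant offers 187.5 and keeps 1000 − 187.5 = 812.5.

812.5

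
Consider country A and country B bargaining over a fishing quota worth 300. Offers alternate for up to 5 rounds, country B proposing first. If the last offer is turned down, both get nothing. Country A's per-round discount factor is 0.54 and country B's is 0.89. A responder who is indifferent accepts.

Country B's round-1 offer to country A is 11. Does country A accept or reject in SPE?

Round 5 (country B proposes): rejection yields 0 for country A; country B offers 0 and keeps 300.
Round 4 (country A proposes): country B can get 300 next round, worth 0.89 × 300 = 267 now. Country A offers 267 and keeps 300 − 267 = 33.
Round 3 (country B proposes): country A can get 33 next round, worth 0.54 × 33 = 17.82 now. Country B offers 17.82 and keeps 300 − 17.82 = 282.18.
Round 2 (country A proposes): country B can get 282.18 next round, worth 0.89 × 282.18 = 251.1402 now. Country A offers 251.1402 and keeps 300 − 251.1402 = 48.8598.
So by rejecting in round 1, country A gets 48.8598 next round, worth 0.54 × 48.8598 = 26.384292 now.
Offer 11 < 26.384292, so country A rejects.

Reject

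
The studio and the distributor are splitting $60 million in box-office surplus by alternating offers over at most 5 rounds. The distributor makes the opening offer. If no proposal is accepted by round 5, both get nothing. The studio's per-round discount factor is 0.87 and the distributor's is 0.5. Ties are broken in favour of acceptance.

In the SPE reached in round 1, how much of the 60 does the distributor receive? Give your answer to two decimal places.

Round 5 (the distributor proposes): the studio will accept anything ≥ 0, so the distributor offers 0 and keeps 60.
Round 4 (the studio proposes): the distributor can get 60 next round, worth 0.5 × 60 = 30 now; the studio offers that and keeps 30.
Round 3 (the distributor proposes): the studio can get 30 next round, worth 0.87 × 30 = 26.1 now. The distributor offers 26.1 and keeps 60 − 26.1 = 33.9.
Round 2 (the studio proposes): the distributor can get 33.9 next round, worth 0.5 × 33.9 = 16.95 now. The studio offers 16.95 and keeps 60 − 16.95 = 43.05.
Round 1 (the distributor proposes): the studio can get 43.05 next round, worth 0.87 × 43.05 = 37.4535 now, so the distributor offers 37.4535, keeping 22.5465.

22.55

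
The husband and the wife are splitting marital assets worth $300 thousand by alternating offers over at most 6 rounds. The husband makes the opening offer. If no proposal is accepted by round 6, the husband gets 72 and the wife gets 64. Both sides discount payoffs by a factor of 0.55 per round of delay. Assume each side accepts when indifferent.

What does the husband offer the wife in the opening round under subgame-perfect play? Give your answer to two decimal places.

By backward induction:
Round 6 (the wife proposes): the husband gets 72 if talks fail, so the wife offers 72 and keeps 228.
Round 5 (the husband proposes): the wife can get 228 next round, worth 0.55 × 228 = 125.4 now; the husband offers that and keeps 174.6.
Round 4 (the wife proposes): the husband can get 174.6 next round, worth 0.55 × 174.6 = 96.03 now; the wife offers that and keeps 203.97.
Round 3 (the husband proposes): the wife can get 203.97 next round, worth 0.55 × 203.97 = 112.1835 now, so the husband offers 112.1835, keeping 187.8165.
Round 2 (the wife proposes): the husband can get 187.8165 next round, worth 0.55 × 187.8165 = 103.299075 now; the wife offers that and keeps 196.700925.
Round 1 (the husband proposes): the wife can get 196.700925 next round, worth 0.55 × 196.700925 = 108.18550875 now. The husband offers 108.18550875 and keeps 300 − 108.18550875 = 191.81449125.

108.19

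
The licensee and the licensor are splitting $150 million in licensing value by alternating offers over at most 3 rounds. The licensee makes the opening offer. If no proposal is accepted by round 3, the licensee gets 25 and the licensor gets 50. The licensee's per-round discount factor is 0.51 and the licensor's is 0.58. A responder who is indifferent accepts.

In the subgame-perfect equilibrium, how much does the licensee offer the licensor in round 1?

57.42

Round 3 (the licensee proposes): the licensor gets 50 if talks fail, so the licensee offers 50 and keeps 100.
Round 2 (the licensor proposes): the licensee can get 100 next round, worth 0.51 × 100 = 51 now; the licensor offers that and keeps 99.
Round 1 (the licensee proposes): the licensor can get 99 next round, worth 0.58 × 99 = 57.42 now, so the licensee offers 57.42, keeping 92.58.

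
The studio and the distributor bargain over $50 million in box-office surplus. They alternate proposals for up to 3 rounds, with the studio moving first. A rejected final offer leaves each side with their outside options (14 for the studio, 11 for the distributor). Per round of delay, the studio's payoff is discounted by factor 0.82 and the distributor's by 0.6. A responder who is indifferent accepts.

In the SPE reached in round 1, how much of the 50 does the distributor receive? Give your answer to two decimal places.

Work backward from the last round.
Round 3 (the studio proposes): the distributor gets 11 if talks fail, so the studio offers 11 and keeps 39.
Round 2 (the distributor proposes): the studio can get 39 next round, worth 0.82 × 39 = 31.98 now; the distributor offers that and keeps 18.02.
Round 1 (the studio proposes): the distributor can get 18.02 next round, worth 0.6 × 18.02 = 10.812 now. The studio offers 10.812 and keeps 50 − 10.812 = 39.188.

10.81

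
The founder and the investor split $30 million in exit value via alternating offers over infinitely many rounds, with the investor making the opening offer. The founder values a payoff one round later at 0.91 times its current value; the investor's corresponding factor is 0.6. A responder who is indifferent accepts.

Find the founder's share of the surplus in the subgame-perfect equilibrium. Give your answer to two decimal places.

24.05

In a stationary SPE each proposer offers the other exactly their discounted continuation value.
If the investor keeps x when proposing and the founder keeps y when proposing, then x = 30 − 0.91y and y = 30 − 0.6x.
Solving: x = 30(1 − 0.91) / (1 − 0.6·0.91) = 2.7 / 0.454 ≈ 5.9471.
The founder gets 30 − 5.9471 ≈ 24.0529.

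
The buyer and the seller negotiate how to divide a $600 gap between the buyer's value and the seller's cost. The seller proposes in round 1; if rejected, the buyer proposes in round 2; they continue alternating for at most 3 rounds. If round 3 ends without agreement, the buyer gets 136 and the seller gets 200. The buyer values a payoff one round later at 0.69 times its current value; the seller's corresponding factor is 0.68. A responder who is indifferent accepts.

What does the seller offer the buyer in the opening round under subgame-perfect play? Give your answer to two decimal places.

Round 3 (the seller proposes): the buyer gets 136 if talks fail, so the seller offers 136 and keeps 464.
Round 2 (the buyer proposes): the seller can get 464 next round, worth 0.68 × 464 = 315.52 now, so the buyer offers 315.52, keeping 284.48.
Round 1 (the seller proposes): the buyer can get 284.48 next round, worth 0.69 × 284.48 = 196.2912 now. The seller offers 196.2912 and keeps 600 − 196.2912 = 403.7088.

196.29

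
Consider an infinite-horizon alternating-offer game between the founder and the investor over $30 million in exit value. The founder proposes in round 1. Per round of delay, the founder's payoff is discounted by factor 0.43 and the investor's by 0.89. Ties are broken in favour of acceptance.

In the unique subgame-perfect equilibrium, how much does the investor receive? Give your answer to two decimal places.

In a stationary SPE each proposer offers the other exactly their discounted continuation value.
If the founder keeps x when proposing and the investor keeps y when proposing, then x = 30 − 0.89y and y = 30 − 0.43x.
Solving: x = 30(1 − 0.89) / (1 − 0.43·0.89) = 3.3 / 0.6173 ≈ 5.3459.
The investor gets 30 − 5.3459 ≈ 24.6541.

24.65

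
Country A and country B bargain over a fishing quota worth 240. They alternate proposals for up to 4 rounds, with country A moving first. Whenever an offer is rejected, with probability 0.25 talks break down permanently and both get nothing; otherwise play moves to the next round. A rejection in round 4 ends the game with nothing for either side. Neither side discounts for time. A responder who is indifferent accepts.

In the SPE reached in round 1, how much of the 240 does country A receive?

93.75

By backward induction:
Round 4 (country B proposes): country A will accept anything ≥ 0, so country B offers 0 and keeps 240.
Round 3 (country A proposes): rejecting gives country B an expected 0.75 × 240 = 180; country A offers that and keeps 60.
Round 2 (country B proposes): rejecting gives country A an expected 0.75 × 60 = 45, so country B offers 45, keeping 195.
Round 1 (country A proposes): rejecting gives country B an expected 0.75 × 195 = 146.25. Country A offers 146.25 and keeps 240 − 146.25 = 93.75.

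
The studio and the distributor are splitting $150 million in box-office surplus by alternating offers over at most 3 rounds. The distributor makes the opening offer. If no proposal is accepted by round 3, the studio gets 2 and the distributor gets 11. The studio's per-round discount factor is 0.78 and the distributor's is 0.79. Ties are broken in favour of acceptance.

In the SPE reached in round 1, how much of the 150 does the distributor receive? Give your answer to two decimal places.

Round 3 (the distributor proposes): the studio gets 2 if talks fail, so the distributor offers 2 and keeps 148.
Round 2 (the studio proposes): the distributor can get 148 next round, worth 0.79 × 148 = 116.92 now. The studio offers 116.92 and keeps 150 − 116.92 = 33.08.
Round 1 (the distributor proposes): the studio can get 33.08 next round, worth 0.78 × 33.08 = 25.8024 now. The distributor offers 25.8024 and keeps 150 − 25.8024 = 124.1976.

124.20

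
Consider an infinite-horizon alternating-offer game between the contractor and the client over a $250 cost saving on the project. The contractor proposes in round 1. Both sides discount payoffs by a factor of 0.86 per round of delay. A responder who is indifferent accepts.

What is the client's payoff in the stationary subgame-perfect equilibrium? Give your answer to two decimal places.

115.59

In a stationary SPE each proposer offers the other exactly their discounted continuation value.
If the contractor keeps x when proposing and the client keeps y when proposing, then x = 250 − 0.86y and y = 250 − 0.86x.
Solving: x = 250(1 − 0.86) / (1 − 0.86·0.86) = 35 / 0.2604 ≈ 134.4086.
The client gets 250 − 134.4086 ≈ 115.5914.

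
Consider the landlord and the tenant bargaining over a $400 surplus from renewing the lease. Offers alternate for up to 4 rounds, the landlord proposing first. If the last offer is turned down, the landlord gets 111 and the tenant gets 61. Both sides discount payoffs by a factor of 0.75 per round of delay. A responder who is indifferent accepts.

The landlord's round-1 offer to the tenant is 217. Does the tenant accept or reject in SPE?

Round 4 (the tenant proposes): the landlord gets 111 if talks fail, so the tenant offers 111 and keeps 289.
Round 3 (the landlord proposes): the tenant can get 289 next round, worth 0.75 × 289 = 216.75 now, so the landlord offers 216.75, keeping 183.25.
Round 2 (the tenant proposes): the landlord can get 183.25 next round, worth 0.75 × 183.25 = 137.4375 now. The tenant offers 137.4375 and keeps 400 − 137.4375 = 262.5625.
So by rejecting in round 1, the tenant gets 262.5625 next round, worth 0.75 × 262.5625 = 196.921875 now.
Offer 217 ≥ 196.921875, so the tenant accepts.

Accept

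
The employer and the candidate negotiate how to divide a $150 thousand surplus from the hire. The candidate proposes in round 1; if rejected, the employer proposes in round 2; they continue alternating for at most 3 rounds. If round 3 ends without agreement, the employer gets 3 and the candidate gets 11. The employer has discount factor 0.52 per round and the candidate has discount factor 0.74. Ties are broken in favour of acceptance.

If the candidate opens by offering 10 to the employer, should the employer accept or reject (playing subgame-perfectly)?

Round 3 (the candidate proposes): the employer gets 3 if talks fail, so the candidate offers 3 and keeps 147.
Round 2 (the employer proposes): the candidate can get 147 next round, worth 0.74 × 147 = 108.78 now. The employer offers 108.78 and keeps 150 − 108.78 = 41.22.
So by rejecting in round 1, the employer gets 41.22 next round, worth 0.52 × 41.22 = 21.4344 now.
Offer 10 < 21.4344, so the employer rejects.

Reject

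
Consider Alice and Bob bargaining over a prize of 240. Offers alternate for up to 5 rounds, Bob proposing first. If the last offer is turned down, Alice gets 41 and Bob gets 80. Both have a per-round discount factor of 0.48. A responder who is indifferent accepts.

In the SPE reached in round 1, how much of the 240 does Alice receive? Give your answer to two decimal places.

Round 5 (Bob proposes): Alice gets 41 if talks fail, so Bob offers 41 and keeps 199.
Round 4 (Alice proposes): Bob can get 199 next round, worth 0.48 × 199 = 95.52 now; Alice offers that and keeps 144.48.
Round 3 (Bob proposes): Alice can get 144.48 next round, worth 0.48 × 144.48 = 69.3504 now. Bob offers 69.3504 and keeps 240 − 69.3504 = 170.6496.
Round 2 (Alice proposes): Bob can get 170.6496 next round, worth 0.48 × 170.6496 = 81.911808 now. Alice offers 81.911808 and keeps 240 − 81.911808 = 158.088192.
Round 1 (Bob proposes): Alice can get 158.088192 next round, worth 0.48 × 158.088192 = 75.88233216 now. Bob offers 75.88233216 and keeps 240 − 75.88233216 = 164.11766784.

75.88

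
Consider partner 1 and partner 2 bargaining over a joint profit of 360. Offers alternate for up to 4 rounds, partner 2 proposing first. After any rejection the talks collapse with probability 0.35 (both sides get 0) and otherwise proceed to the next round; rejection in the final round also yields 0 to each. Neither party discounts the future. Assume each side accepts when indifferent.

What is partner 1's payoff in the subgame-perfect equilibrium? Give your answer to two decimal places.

180.77

Round 4 (partner 1 proposes): rejection yields 0 for partner 2; partner 1 offers 0 and keeps 360.
Round 3 (partner 2 proposes): rejecting gives partner 1 an expected 0.65 × 360 = 234, so partner 2 offers 234, keeping 126.
Round 2 (partner 1 proposes): rejecting gives partner 2 an expected 0.65 × 126 = 81.9, so partner 1 offers 81.9, keeping 278.1.
Round 1 (partner 2 proposes): rejecting gives partner 1 an expected 0.65 × 278.1 = 180.765. Partner 2 offers 180.765 and keeps 360 − 180.765 = 179.235.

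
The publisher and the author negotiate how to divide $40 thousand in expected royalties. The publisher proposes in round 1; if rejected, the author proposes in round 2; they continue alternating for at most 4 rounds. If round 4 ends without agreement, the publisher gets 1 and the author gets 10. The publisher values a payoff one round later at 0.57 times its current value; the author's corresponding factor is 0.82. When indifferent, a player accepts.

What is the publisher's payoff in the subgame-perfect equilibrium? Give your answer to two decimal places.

10.95

Round 4 (the author proposes): the publisher gets 1 if talks fail, so the author offers 1 and keeps 39.
Round 3 (the publisher proposes): the author can get 39 next round, worth 0.82 × 39 = 31.98 now, so the publisher offers 31.98, keeping 8.02.
Round 2 (the author proposes): the publisher can get 8.02 next round, worth 0.57 × 8.02 = 4.5714 now; the author offers that and keeps 35.4286.
Round 1 (the publisher proposes): the author can get 35.4286 next round, worth 0.82 × 35.4286 = 29.051452 now, so the publisher offers 29.051452, keeping 10.948548.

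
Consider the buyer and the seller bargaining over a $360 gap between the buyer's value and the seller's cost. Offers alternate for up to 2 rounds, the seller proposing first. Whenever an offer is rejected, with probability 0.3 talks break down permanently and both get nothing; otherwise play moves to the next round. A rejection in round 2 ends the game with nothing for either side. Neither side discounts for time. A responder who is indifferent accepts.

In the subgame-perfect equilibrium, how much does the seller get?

108

Round 2 (the buyer proposes): the seller will accept anything ≥ 0, so the buyer offers 0 and keeps 360.
Round 1 (the seller proposes): rejecting gives the buyer an expected 0.7 × 360 = 252. The seller offers 252 and keeps 360 − 252 = 108.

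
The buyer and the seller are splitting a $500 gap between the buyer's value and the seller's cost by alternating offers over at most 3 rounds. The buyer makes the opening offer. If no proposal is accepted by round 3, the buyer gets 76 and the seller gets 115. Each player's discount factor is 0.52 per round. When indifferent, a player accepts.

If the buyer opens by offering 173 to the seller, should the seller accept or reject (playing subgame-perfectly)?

Accept

Work out the seller's continuation value if the offer is rejected.
Round 3 (the buyer proposes): the seller gets 115 if talks fail, so the buyer offers 115 and keeps 385.
Round 2 (the seller proposes): the buyer can get 385 next round, worth 0.52 × 385 = 200.2 now. The seller offers 200.2 and keeps 500 − 200.2 = 299.8.
So by rejecting in round 1, the seller gets 299.8 next round, worth 0.52 × 299.8 = 155.896 now.
Offer 173 ≥ 155.896, so the seller accepts.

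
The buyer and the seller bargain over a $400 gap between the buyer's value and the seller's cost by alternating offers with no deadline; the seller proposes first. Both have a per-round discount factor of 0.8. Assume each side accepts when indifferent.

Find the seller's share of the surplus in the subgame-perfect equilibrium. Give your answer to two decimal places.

In a stationary SPE each proposer offers the other exactly their discounted continuation value.
If the seller keeps x when proposing and the buyer keeps y when proposing, then x = 400 − 0.8y and y = 400 − 0.8x.
Solving: x = 400(1 − 0.8) / (1 − 0.8·0.8) = 80 / 0.36 ≈ 222.2222.
The buyer gets 400 − 222.2222 ≈ 177.7778.

222.22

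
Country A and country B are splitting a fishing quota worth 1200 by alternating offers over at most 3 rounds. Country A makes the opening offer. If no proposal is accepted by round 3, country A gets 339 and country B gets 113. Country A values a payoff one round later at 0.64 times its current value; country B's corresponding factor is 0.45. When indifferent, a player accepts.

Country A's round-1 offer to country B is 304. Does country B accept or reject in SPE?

Accept

Round 3 (country A proposes): country B gets 113 if talks fail, so country A offers 113 and keeps 1087.
Round 2 (country B proposes): country A can get 1087 next round, worth 0.64 × 1087 = 695.68 now; country B offers that and keeps 504.32.
So by rejecting in round 1, country B gets 504.32 next round, worth 0.45 × 504.32 = 226.944 now.
Offer 304 ≥ 226.944, so country B accepts.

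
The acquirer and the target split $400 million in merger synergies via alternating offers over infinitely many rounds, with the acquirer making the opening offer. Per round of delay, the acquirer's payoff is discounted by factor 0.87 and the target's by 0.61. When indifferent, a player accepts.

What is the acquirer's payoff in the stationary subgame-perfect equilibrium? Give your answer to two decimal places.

332.41

In a stationary SPE each proposer offers the other exactly their discounted continuation value.
If the acquirer keeps x when proposing and the target keeps y when proposing, then x = 400 − 0.61y and y = 400 − 0.87x.
Solving: x = 400(1 − 0.61) / (1 − 0.87·0.61) = 156 / 0.4693 ≈ 332.4100.
The target gets 400 − 332.4100 ≈ 67.5900.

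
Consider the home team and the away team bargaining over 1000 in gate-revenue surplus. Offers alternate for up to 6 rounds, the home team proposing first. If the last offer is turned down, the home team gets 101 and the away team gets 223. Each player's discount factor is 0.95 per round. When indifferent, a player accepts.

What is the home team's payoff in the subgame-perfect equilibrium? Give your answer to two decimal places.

Work backward from the last round.
Round 6 (the away team proposes): the home team gets 101 if talks fail, so the away team offers 101 and keeps 899.
Round 5 (the home team proposes): the away team can get 899 next round, worth 0.95 × 899 = 854.05 now; the home team offers that and keeps 145.95.
Round 4 (the away team proposes): the home team can get 145.95 next round, worth 0.95 × 145.95 = 138.6525 now, so the away team offers 138.6525, keeping 861.3475.
Round 3 (the home team proposes): the away team can get 861.3475 next round, worth 0.95 × 861.3475 = 818.280125 now. The home team offers 818.280125 and keeps 1000 − 818.280125 = 181.719875.
Round 2 (the away team proposes): the home team can get 181.719875 next round, worth 0.95 × 181.719875 = 172.63388125 now. The away team offers 172.63388125 and keeps 1000 − 172.63388125 = 827.36611875.
Round 1 (the home team proposes): the away team can get 827.36611875 next round, worth 0.95 × 827.36611875 = 785.9978128125 now. The home team offers 785.9978128125 and keeps 1000 − 785.9978128125 = 214.0021871875.

214.00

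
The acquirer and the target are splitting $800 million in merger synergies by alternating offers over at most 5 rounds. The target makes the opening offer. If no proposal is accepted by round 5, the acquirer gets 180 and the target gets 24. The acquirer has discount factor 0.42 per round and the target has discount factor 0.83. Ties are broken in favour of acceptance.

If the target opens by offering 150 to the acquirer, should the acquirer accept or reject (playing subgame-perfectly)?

Round 5 (the target proposes): the acquirer gets 180 if talks fail, so the target offers 180 and keeps 620.
Round 4 (the acquirer proposes): the target can get 620 next round, worth 0.83 × 620 = 514.6 now, so the acquirer offers 514.6, keeping 285.4.
Round 3 (the target proposes): the acquirer can get 285.4 next round, worth 0.42 × 285.4 = 119.868 now; the target offers that and keeps 680.132.
Round 2 (the acquirer proposes): the target can get 680.132 next round, worth 0.83 × 680.132 = 564.50956 now, so the acquirer offers 564.50956, keeping 235.49044.
So by rejecting in round 1, the acquirer gets 235.49044 next round, worth 0.42 × 235.49044 = 98.9059848 now.
Offer 150 ≥ 98.9059848, so the acquirer accepts.

Accept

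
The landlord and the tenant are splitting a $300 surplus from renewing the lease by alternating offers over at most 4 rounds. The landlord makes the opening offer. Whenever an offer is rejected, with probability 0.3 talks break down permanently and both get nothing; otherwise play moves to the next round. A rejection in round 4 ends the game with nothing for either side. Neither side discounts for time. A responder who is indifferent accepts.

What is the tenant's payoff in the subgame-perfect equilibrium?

By backward induction:
Round 4 (the tenant proposes): rejection yields 0 for the landlord; the tenant offers 0 and keeps 300.
Round 3 (the landlord proposes): rejecting gives the tenant an expected 0.7 × 300 = 210, so the landlord offers 210, keeping 90.
Round 2 (the tenant proposes): rejecting gives the landlord an expected 0.7 × 90 = 63; the tenant offers that and keeps 237.
Round 1 (the landlord proposes): rejecting gives the tenant an expected 0.7 × 237 = 165.9, so the landlord offers 165.9, keeping 134.1.

165.9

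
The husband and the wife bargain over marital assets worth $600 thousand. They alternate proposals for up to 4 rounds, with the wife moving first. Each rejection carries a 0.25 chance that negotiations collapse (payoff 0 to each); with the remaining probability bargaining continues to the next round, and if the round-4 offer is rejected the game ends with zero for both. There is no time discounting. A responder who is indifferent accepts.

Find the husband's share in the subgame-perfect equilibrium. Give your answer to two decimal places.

365.63

By backward induction:
Round 4 (the husband proposes): rejection yields 0 for the wife; the husband offers 0 and keeps 600.
Round 3 (the wife proposes): rejecting gives the husband an expected 0.75 × 600 = 450. The wife offers 450 and keeps 600 − 450 = 150.
Round 2 (the husband proposes): rejecting gives the wife an expected 0.75 × 150 = 112.5, so the husband offers 112.5, keeping 487.5.
Round 1 (the wife proposes): rejecting gives the husband an expected 0.75 × 487.5 = 365.625, so the wife offers 365.625, keeping 234.375.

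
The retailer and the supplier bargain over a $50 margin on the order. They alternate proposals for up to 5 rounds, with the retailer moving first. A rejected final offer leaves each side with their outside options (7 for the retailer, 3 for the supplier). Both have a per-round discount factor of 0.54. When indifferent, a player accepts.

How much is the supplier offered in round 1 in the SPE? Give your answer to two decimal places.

16.30

Work backward from the last round.
Round 5 (the retailer proposes): the supplier gets 3 if talks fail, so the retailer offers 3 and keeps 47.
Round 4 (the supplier proposes): the retailer can get 47 next round, worth 0.54 × 47 = 25.38 now. The supplier offers 25.38 and keeps 50 − 25.38 = 24.62.
Round 3 (the retailer proposes): the supplier can get 24.62 next round, worth 0.54 × 24.62 = 13.2948 now, so the retailer offers 13.2948, keeping 36.7052.
Round 2 (the supplier proposes): the retailer can get 36.7052 next round, worth 0.54 × 36.7052 = 19.820808 now, so the supplier offers 19.820808, keeping 30.179192.
Round 1 (the retailer proposes): the supplier can get 30.179192 next round, worth 0.54 × 30.179192 = 16.29676368 now, so the retailer offers 16.29676368, keeping 33.70323632.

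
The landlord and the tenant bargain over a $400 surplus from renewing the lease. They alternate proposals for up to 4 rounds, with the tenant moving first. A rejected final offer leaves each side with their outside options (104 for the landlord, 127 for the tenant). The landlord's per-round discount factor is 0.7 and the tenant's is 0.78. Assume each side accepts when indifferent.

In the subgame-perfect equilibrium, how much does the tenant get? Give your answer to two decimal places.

By backward induction:
Round 4 (the landlord proposes): the tenant gets 127 if talks fail, so the landlord offers 127 and keeps 273.
Round 3 (the tenant proposes): the landlord can get 273 next round, worth 0.7 × 273 = 191.1 now. The tenant offers 191.1 and keeps 400 − 191.1 = 208.9.
Round 2 (the landlord proposes): the tenant can get 208.9 next round, worth 0.78 × 208.9 = 162.942 now. The landlord offers 162.942 and keeps 400 − 162.942 = 237.058.
Round 1 (the tenant proposes): the landlord can get 237.058 next round, worth 0.7 × 237.058 = 165.9406 now; the tenant offers that and keeps 234.0594.

234.06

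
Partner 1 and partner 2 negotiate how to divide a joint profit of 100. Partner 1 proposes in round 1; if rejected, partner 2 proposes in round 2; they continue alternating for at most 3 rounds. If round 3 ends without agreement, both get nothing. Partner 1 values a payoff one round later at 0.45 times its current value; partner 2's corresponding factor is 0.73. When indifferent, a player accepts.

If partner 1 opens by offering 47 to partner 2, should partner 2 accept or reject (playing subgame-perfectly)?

Accept

Round 3 (partner 1 proposes): rejection yields 0 for partner 2; partner 1 offers 0 and keeps 100.
Round 2 (partner 2 proposes): partner 1 can get 100 next round, worth 0.45 × 100 = 45 now. Partner 2 offers 45 and keeps 100 − 45 = 55.
So by rejecting in round 1, partner 2 gets 55 next round, worth 0.73 × 55 = 40.15 now.
Offer 47 ≥ 40.15, so partner 2 accepts.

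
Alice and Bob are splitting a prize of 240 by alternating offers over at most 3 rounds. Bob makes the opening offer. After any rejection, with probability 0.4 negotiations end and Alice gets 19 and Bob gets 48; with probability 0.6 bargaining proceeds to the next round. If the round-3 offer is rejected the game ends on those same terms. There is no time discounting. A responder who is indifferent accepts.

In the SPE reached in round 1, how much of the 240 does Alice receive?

60.52

Round 3 (Bob proposes): Alice gets 19 if talks fail, so Bob offers 19 and keeps 221.
Round 2 (Alice proposes): rejecting gives Bob an expected 0.6 × 221 + 0.4 × 48 = 151.8; Alice offers that and keeps 88.2.
Round 1 (Bob proposes): rejecting gives Alice an expected 0.6 × 88.2 + 0.4 × 19 = 60.52, so Bob offers 60.52, keeping 179.48.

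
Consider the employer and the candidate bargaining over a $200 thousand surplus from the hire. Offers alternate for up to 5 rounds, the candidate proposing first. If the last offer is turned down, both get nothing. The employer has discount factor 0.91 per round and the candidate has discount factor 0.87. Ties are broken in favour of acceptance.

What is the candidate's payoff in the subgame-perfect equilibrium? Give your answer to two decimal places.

157.61

Round 5 (the candidate proposes): the employer will accept anything ≥ 0, so the candidate offers 0 and keeps 200.
Round 4 (the employer proposes): the candidate can get 200 next round, worth 0.87 × 200 = 174 now. The employer offers 174 and keeps 200 − 174 = 26.
Round 3 (the candidate proposes): the employer can get 26 next round, worth 0.91 × 26 = 23.66 now. The candidate offers 23.66 and keeps 200 − 23.66 = 176.34.
Round 2 (the employer proposes): the candidate can get 176.34 next round, worth 0.87 × 176.34 = 153.4158 now. The employer offers 153.4158 and keeps 200 − 153.4158 = 46.5842.
Round 1 (the candidate proposes): the employer can get 46.5842 next round, worth 0.91 × 46.5842 = 42.391622 now. The candidate offers 42.391622 and keeps 200 − 42.391622 = 157.608378.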